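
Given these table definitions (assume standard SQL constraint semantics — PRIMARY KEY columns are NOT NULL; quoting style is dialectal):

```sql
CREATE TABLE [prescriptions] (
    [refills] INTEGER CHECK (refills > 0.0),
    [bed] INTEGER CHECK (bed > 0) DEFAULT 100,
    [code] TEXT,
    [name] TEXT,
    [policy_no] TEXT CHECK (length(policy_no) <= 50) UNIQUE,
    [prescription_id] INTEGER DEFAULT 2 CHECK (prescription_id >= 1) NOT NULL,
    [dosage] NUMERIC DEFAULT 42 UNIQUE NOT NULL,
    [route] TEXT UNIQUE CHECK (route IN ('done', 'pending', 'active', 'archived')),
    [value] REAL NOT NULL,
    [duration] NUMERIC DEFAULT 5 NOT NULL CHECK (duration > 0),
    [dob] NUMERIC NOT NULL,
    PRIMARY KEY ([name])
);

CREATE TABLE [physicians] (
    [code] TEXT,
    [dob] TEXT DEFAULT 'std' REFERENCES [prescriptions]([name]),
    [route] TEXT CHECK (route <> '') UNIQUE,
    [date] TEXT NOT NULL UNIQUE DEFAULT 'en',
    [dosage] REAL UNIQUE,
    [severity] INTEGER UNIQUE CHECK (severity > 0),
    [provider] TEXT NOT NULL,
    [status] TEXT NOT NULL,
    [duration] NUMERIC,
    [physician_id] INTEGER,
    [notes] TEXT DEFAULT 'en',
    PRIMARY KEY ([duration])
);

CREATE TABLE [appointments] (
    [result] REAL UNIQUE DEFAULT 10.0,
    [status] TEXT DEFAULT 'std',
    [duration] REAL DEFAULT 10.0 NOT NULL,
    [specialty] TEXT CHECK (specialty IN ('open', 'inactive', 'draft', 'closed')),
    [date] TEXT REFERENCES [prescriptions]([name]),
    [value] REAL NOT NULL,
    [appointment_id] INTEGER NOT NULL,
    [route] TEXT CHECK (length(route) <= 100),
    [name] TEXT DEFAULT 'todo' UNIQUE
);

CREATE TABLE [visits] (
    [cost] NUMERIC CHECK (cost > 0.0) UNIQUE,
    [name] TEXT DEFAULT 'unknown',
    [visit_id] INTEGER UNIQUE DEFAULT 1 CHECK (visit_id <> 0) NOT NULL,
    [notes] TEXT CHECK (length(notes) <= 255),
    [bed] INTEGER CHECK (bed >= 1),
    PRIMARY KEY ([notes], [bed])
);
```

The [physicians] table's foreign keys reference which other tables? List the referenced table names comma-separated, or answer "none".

- dob REFERENCES prescriptions(name).

prescriptions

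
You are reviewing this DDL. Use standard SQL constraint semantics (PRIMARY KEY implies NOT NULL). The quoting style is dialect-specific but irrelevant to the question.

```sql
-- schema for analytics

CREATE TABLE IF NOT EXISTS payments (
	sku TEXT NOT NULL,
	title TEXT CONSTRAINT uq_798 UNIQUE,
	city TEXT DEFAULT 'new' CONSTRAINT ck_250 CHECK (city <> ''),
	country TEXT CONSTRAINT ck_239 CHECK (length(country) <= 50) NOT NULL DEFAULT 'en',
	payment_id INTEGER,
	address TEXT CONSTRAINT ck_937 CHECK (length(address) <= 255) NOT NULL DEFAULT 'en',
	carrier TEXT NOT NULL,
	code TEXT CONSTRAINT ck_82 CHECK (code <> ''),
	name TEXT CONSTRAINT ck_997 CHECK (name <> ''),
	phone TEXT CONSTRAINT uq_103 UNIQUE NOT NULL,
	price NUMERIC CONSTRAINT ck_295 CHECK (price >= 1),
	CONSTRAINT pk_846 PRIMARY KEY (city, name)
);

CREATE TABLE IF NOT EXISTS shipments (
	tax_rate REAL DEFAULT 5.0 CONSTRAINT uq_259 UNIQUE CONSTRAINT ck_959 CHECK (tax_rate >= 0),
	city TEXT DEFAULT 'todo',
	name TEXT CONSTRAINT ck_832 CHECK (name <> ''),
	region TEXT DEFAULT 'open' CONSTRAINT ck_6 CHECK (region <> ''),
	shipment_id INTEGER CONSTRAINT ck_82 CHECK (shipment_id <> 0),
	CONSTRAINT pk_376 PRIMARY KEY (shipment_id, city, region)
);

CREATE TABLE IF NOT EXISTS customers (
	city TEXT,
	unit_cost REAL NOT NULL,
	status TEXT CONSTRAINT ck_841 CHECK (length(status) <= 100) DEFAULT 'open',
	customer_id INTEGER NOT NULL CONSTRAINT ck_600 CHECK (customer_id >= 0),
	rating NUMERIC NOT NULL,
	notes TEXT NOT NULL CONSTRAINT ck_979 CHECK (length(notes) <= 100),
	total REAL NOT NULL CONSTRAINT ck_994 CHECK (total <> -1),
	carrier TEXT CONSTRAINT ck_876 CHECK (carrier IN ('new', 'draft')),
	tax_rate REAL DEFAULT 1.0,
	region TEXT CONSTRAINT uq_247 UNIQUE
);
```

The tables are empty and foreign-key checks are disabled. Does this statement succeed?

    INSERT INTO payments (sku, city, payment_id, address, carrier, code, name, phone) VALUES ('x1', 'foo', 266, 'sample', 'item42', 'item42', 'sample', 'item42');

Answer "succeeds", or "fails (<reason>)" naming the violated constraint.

NOT NULL columns: address is supplied; carrier is supplied; city is supplied; country defaults to 'en'; name is supplied; phone is supplied; sku is supplied.
CHECK constraints: 'foo' satisfies (city <> ''); 'sample' satisfies (length(address) <= 255); 'item42' satisfies (code <> ''); 'sample' satisfies (name <> '').
No constraint is violated.

succeeds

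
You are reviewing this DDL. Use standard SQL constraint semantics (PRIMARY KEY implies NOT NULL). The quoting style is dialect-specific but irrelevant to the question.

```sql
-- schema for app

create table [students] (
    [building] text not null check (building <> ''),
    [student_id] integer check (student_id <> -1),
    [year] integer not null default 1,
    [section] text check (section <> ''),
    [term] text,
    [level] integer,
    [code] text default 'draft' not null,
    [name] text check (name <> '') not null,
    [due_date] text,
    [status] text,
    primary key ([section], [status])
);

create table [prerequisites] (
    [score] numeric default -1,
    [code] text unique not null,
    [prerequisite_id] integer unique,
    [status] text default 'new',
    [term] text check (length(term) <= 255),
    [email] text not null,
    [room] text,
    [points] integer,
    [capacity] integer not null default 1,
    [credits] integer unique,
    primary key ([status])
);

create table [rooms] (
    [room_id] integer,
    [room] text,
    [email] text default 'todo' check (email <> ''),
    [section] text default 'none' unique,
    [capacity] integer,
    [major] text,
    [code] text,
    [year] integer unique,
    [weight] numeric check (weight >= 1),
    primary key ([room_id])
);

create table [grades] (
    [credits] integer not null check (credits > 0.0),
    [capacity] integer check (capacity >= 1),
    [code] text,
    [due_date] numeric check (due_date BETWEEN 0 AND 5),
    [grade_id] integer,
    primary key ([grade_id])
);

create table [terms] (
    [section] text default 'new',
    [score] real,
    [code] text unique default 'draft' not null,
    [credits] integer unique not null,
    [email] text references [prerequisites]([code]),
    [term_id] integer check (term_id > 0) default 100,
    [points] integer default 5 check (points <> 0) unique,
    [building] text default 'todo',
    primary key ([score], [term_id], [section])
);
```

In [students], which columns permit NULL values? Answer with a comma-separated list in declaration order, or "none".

student_id, term, level, due_date

- building: declared NOT NULL → not nullable.
- student_id: CHECK does not forbid NULL (a CHECK constraint passes when its expression is NULL) → nullable.
- year: declared NOT NULL → not nullable.
- section: part of the PRIMARY KEY, which implies NOT NULL → not nullable.
- term: no NOT NULL constraint applies → nullable.
- level: no NOT NULL constraint applies → nullable.
- code: declared NOT NULL → not nullable.
- name: declared NOT NULL → not nullable.
- due_date: no NOT NULL constraint applies → nullable.
- status: part of the PRIMARY KEY, which implies NOT NULL → not nullable.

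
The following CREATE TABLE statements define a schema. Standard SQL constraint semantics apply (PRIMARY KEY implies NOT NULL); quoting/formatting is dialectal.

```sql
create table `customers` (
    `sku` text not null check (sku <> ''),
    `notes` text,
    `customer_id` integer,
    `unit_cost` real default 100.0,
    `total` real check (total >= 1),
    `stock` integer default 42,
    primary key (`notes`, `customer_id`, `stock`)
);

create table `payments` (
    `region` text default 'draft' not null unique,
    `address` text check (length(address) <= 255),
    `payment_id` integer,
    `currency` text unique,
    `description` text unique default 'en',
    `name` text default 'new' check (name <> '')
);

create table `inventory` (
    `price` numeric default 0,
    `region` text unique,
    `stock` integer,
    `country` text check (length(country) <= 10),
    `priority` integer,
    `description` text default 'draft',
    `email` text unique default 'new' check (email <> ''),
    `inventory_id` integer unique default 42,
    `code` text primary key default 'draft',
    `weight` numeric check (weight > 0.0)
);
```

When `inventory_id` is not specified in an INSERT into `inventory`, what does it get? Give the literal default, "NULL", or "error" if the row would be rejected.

inventory_id has an explicit DEFAULT 42.
When the column is omitted from an INSERT, that default is used.

42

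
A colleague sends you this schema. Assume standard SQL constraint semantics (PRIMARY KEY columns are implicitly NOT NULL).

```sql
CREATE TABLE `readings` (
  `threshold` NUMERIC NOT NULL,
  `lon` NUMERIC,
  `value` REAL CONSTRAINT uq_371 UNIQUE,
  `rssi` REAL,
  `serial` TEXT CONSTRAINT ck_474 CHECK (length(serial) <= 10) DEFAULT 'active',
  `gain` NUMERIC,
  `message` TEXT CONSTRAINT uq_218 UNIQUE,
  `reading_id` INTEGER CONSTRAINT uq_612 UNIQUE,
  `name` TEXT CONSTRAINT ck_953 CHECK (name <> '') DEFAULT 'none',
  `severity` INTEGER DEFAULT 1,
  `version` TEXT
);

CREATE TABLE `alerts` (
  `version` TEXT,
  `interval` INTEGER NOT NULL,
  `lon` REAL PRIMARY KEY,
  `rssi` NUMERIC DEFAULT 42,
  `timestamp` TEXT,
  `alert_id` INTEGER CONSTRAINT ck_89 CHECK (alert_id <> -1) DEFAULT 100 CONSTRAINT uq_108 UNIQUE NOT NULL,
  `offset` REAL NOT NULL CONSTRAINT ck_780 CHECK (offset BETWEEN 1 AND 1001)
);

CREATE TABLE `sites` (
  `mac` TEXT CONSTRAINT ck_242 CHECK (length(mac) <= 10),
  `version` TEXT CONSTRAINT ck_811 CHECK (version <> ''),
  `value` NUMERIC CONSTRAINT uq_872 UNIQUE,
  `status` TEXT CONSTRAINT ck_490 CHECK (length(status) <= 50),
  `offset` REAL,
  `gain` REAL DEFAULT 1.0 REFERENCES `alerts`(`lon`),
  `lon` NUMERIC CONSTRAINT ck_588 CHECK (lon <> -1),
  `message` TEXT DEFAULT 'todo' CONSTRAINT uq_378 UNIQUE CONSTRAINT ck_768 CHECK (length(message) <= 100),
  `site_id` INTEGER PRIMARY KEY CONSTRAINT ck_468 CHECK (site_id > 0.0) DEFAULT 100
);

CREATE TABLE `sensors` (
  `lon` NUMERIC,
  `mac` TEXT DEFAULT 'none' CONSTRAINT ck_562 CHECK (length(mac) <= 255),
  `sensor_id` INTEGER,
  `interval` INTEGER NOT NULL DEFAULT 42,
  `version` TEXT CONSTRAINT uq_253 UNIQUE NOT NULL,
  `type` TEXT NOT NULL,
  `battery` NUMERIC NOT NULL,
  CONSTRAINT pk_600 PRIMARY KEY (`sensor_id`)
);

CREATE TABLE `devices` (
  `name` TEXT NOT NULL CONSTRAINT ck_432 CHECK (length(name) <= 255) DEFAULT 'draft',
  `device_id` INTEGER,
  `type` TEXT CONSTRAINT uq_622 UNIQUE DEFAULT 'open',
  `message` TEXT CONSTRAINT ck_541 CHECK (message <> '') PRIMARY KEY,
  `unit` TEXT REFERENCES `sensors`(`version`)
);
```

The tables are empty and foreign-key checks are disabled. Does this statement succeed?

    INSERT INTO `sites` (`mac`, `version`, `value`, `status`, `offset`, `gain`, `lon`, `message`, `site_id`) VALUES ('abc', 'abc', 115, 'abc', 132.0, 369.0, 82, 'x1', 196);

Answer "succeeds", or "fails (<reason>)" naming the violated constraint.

succeeds

NOT NULL columns: site_id is supplied.
CHECK constraints: 'abc' satisfies (length(mac) <= 10); 'abc' satisfies (version <> ''); 'abc' satisfies (length(status) <= 50); 82 satisfies (lon <> -1); 'x1' satisfies (length(message) <= 100); 196 satisfies (site_id > 0.0).
No constraint is violated.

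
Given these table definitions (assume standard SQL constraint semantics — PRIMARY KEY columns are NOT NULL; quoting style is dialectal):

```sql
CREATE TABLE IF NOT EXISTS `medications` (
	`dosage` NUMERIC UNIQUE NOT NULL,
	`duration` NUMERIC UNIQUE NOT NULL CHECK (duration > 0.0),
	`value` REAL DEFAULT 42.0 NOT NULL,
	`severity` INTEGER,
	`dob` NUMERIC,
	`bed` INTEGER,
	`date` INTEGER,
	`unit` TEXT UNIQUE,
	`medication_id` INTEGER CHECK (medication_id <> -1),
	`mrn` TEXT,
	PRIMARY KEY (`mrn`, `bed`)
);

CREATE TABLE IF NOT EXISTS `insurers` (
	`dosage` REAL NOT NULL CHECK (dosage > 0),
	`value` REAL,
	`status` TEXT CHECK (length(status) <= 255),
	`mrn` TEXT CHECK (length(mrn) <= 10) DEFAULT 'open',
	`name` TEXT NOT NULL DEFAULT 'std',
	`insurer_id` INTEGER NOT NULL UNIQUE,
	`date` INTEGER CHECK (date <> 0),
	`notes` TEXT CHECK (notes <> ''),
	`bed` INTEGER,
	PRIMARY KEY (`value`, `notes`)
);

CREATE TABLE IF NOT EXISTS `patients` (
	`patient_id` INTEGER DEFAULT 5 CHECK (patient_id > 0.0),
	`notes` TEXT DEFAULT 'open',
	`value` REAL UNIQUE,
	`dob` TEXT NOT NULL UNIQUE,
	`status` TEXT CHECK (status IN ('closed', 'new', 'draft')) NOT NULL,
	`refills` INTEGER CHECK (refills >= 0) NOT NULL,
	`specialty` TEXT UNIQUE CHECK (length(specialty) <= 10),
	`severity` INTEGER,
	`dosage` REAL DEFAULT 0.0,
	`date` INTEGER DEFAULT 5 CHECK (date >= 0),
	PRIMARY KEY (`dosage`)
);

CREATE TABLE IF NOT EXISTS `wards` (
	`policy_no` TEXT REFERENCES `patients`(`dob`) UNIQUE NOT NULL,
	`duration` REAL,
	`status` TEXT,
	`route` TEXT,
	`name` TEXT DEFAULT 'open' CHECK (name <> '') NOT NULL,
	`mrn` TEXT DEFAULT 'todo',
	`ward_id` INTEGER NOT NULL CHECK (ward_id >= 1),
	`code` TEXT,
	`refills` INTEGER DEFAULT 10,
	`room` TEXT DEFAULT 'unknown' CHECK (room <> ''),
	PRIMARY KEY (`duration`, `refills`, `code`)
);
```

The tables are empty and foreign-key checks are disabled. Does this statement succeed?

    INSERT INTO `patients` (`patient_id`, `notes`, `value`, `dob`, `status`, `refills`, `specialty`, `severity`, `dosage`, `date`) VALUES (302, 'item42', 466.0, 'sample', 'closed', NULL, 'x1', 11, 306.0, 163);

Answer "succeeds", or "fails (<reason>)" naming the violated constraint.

refills is explicitly set to NULL, but refills is declared NOT NULL.

fails (NOT NULL on refills)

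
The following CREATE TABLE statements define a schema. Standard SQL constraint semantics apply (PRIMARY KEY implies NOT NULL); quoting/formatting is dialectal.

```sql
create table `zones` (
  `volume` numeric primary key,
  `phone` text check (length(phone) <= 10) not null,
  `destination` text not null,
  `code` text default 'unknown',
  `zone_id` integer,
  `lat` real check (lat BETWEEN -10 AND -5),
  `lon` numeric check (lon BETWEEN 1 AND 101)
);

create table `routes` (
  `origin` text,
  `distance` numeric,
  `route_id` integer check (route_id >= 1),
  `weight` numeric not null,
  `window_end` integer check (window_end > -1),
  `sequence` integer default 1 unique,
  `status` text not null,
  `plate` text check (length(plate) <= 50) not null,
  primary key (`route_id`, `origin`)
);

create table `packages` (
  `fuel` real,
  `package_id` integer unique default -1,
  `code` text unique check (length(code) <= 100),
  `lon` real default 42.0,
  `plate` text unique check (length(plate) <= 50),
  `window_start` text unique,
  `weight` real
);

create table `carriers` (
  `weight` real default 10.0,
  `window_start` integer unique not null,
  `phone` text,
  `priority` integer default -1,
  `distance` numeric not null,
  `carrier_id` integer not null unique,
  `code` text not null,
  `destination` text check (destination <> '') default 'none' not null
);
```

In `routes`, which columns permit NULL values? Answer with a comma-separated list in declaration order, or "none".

- origin: part of the PRIMARY KEY, which implies NOT NULL → not nullable.
- distance: no NOT NULL constraint applies → nullable.
- route_id: part of the PRIMARY KEY, which implies NOT NULL → not nullable.
- weight: declared NOT NULL → not nullable.
- window_end: CHECK does not forbid NULL (a CHECK constraint passes when its expression is NULL) → nullable.
- sequence: UNIQUE does not imply NOT NULL → nullable.
- status: declared NOT NULL → not nullable.
- plate: declared NOT NULL → not nullable.

distance, window_end, sequence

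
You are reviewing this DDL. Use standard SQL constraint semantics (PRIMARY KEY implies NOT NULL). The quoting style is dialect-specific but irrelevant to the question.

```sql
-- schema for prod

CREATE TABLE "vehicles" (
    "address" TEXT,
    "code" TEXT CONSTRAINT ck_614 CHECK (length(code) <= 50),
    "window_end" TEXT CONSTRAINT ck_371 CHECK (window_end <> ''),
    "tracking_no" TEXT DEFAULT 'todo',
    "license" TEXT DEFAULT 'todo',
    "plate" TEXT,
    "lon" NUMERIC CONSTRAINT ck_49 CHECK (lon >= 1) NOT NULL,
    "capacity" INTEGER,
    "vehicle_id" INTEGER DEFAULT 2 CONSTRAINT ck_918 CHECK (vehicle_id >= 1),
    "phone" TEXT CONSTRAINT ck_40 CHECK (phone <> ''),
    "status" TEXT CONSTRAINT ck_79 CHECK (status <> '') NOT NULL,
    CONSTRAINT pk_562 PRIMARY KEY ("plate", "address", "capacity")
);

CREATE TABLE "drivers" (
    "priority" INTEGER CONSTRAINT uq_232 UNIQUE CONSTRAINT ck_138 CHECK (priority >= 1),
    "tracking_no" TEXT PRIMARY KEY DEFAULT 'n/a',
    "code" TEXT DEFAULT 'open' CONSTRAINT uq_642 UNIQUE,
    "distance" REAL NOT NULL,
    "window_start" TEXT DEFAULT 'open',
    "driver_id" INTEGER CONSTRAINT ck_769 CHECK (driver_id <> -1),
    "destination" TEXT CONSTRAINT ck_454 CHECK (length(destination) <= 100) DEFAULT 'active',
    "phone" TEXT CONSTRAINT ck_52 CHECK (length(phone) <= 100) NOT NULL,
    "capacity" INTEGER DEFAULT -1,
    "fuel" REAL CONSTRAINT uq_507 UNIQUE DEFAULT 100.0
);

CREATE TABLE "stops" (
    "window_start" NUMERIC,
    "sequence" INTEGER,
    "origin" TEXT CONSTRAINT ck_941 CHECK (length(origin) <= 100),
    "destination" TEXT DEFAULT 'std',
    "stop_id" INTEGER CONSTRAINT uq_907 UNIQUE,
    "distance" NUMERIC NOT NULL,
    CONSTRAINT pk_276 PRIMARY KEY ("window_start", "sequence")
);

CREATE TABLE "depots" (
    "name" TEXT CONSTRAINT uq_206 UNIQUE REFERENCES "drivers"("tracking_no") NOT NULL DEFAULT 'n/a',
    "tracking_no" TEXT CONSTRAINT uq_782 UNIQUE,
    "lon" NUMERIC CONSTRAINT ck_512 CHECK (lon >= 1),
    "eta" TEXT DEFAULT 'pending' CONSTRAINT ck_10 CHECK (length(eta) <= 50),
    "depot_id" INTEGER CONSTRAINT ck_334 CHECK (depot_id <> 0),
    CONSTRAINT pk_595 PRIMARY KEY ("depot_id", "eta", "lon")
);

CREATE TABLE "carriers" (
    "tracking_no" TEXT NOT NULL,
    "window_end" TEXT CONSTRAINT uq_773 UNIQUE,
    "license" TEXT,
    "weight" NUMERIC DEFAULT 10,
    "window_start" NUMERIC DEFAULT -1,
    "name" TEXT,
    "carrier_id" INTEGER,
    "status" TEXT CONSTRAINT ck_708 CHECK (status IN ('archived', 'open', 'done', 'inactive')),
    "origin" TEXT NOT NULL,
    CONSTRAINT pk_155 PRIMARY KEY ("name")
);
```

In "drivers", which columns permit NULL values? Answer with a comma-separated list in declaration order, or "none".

priority, code, window_start, driver_id, destination, capacity, fuel

- priority: CHECK does not forbid NULL (a CHECK constraint passes when its expression is NULL) → nullable.
- tracking_no: part of the PRIMARY KEY, which implies NOT NULL → not nullable.
- code: UNIQUE does not imply NOT NULL → nullable.
- distance: declared NOT NULL → not nullable.
- window_start: DEFAULT only fills an omitted column; an explicit NULL is still allowed → nullable.
- driver_id: CHECK does not forbid NULL (a CHECK constraint passes when its expression is NULL) → nullable.
- destination: CHECK does not forbid NULL (a CHECK constraint passes when its expression is NULL) → nullable.
- phone: declared NOT NULL → not nullable.
- capacity: DEFAULT only fills an omitted column; an explicit NULL is still allowed → nullable.
- fuel: UNIQUE does not imply NOT NULL → nullable.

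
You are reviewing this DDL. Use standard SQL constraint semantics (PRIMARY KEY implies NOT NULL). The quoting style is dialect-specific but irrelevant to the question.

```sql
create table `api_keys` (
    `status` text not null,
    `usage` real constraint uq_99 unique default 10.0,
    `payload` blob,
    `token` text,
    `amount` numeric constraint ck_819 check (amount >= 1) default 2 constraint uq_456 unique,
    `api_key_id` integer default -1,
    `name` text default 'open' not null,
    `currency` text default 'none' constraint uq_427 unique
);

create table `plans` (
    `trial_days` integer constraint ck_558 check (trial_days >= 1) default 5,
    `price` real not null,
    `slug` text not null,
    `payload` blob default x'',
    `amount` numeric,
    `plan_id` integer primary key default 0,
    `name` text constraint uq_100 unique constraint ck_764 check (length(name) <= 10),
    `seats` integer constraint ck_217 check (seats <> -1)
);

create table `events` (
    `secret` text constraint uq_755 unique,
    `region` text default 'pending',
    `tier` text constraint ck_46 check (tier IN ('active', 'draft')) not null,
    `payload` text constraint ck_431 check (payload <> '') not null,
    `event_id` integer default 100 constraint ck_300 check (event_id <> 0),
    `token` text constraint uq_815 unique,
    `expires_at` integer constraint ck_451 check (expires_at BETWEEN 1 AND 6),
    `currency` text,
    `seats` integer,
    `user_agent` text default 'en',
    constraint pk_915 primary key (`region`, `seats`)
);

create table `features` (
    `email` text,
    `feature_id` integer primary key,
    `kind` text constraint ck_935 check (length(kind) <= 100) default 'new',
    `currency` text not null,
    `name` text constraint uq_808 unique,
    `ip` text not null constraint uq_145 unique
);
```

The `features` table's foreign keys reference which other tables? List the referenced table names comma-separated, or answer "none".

none

No column in features has a REFERENCES clause.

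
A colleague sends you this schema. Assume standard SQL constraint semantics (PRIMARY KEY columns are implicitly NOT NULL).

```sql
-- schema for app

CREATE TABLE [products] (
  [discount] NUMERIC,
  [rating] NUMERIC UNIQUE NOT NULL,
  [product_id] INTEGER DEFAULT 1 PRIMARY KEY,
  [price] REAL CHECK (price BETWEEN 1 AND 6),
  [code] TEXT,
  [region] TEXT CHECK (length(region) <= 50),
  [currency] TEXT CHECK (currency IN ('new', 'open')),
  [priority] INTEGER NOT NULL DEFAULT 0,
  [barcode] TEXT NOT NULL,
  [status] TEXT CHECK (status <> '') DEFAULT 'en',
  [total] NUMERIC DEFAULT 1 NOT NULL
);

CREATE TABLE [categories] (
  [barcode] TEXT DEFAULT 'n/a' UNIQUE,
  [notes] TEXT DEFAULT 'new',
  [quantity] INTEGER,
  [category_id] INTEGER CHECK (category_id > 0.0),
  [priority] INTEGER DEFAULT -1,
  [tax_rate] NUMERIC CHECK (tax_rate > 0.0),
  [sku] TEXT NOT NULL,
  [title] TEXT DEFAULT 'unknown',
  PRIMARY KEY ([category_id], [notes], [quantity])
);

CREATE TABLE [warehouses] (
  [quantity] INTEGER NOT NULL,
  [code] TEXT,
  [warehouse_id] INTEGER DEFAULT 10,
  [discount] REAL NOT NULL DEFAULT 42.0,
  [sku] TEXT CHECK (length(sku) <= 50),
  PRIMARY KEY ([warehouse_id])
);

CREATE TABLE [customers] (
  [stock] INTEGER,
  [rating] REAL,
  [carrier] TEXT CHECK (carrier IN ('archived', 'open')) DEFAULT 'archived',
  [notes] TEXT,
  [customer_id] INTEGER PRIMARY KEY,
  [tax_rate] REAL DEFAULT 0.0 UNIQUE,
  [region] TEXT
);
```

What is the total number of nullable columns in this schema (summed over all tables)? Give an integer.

products: 6 nullable (discount, price, code, region, currency, status — PK (product_id) and explicit NOT NULL columns excluded).
categories: 4 nullable (barcode, priority, tax_rate, title — PK (category_id, notes, quantity) and explicit NOT NULL columns excluded).
warehouses: 2 nullable (code, sku — PK (warehouse_id) and explicit NOT NULL columns excluded).
customers: 6 nullable (stock, rating, carrier, notes, tax_rate, region — PK (customer_id) and explicit NOT NULL columns excluded).
Total: 6 + 4 + 2 + 6 = 18.

18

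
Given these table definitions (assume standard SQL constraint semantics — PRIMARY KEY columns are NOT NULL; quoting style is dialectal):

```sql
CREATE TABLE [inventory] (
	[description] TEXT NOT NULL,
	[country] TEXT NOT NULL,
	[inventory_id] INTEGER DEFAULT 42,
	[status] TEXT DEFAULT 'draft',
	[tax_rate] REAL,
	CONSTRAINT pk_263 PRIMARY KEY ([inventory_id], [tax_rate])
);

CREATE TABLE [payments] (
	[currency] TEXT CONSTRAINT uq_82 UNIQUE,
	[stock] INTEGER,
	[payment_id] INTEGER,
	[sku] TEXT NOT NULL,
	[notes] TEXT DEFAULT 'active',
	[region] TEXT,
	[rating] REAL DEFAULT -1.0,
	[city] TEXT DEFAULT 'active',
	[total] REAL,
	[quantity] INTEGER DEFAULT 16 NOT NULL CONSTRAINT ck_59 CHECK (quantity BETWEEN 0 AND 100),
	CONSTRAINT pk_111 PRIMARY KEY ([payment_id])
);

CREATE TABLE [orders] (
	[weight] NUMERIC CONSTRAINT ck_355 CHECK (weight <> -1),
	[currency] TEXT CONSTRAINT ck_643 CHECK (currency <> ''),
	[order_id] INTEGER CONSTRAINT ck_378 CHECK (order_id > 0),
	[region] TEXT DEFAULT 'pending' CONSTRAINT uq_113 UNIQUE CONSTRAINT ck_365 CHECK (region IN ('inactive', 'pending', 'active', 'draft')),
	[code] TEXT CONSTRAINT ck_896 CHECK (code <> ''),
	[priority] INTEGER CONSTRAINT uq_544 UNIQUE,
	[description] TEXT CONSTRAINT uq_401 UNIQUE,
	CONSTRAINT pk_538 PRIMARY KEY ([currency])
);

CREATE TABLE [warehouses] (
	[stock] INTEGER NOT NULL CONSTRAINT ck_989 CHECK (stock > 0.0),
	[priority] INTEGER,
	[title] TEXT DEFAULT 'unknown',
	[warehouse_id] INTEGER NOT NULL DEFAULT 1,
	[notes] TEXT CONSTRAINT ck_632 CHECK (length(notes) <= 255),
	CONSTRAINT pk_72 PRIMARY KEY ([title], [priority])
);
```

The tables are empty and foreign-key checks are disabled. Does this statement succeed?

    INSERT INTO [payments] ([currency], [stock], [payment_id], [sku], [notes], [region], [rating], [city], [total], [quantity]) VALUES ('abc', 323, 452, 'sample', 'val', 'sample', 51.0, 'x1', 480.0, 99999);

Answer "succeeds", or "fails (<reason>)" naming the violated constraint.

The value 99999 for quantity violates CHECK (quantity BETWEEN 0 AND 100).

fails (CHECK on quantity)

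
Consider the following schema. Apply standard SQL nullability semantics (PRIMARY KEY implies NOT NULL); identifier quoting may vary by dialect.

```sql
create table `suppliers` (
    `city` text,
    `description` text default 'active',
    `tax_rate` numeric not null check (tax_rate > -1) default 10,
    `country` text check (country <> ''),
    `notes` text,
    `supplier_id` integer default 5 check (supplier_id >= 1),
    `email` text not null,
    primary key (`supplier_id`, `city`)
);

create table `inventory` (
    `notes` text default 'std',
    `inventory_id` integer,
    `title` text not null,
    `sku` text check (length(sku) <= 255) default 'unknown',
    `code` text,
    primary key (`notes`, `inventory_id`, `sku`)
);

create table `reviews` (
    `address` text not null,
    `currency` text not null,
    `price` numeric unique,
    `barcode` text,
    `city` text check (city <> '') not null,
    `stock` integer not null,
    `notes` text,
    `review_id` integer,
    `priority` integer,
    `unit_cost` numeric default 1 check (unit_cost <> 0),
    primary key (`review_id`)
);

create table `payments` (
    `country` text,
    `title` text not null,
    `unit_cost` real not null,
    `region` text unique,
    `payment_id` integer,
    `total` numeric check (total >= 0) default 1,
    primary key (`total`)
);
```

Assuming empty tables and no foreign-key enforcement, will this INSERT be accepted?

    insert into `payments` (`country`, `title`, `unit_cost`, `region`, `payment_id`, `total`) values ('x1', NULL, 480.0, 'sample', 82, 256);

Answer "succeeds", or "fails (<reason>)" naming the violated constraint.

title is explicitly set to NULL, but title is declared NOT NULL.

fails (NOT NULL on title)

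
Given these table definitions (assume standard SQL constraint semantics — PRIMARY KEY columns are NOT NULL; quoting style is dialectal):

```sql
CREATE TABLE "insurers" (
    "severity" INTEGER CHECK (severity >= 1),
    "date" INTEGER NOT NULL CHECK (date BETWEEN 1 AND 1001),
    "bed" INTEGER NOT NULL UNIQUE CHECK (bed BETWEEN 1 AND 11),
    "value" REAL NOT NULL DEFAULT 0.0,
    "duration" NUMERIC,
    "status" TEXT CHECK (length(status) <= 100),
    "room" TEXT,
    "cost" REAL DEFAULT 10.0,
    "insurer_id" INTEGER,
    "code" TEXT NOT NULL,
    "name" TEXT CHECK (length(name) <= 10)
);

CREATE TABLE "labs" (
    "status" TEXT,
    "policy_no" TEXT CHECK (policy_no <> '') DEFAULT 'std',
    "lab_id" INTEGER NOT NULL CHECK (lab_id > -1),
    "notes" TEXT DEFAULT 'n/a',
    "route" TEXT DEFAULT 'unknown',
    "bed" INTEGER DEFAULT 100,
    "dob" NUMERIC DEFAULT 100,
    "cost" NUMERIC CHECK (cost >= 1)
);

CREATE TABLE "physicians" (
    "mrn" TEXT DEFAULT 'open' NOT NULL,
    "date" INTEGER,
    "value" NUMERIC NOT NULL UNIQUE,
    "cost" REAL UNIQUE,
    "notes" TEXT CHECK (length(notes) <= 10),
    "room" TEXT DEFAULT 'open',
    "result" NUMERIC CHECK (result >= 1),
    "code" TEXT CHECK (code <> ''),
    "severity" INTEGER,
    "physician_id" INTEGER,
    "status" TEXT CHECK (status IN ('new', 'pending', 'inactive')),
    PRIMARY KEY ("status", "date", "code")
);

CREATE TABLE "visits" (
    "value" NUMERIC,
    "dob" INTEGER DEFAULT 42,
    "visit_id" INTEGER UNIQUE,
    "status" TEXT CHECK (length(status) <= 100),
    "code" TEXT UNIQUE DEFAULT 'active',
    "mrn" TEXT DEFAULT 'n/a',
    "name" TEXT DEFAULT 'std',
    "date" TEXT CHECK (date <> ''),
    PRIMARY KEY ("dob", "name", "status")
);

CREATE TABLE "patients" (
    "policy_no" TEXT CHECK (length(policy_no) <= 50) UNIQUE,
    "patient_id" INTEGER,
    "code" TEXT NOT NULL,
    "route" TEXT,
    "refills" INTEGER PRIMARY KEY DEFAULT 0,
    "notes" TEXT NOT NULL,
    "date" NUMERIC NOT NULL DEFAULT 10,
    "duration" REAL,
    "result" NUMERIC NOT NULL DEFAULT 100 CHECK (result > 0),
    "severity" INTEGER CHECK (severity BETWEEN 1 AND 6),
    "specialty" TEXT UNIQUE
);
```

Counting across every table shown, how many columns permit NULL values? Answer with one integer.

31

insurers: 7 nullable (severity, duration, status, room, cost, insurer_id, name — PK none and explicit NOT NULL columns excluded).
labs: 7 nullable (status, policy_no, notes, route, bed, dob, cost — PK none and explicit NOT NULL columns excluded).
physicians: 6 nullable (cost, notes, room, result, severity, physician_id — PK (status, date, code) and explicit NOT NULL columns excluded).
visits: 5 nullable (value, visit_id, code, mrn, date — PK (dob, name, status) and explicit NOT NULL columns excluded).
patients: 6 nullable (policy_no, patient_id, route, duration, severity, specialty — PK (refills) and explicit NOT NULL columns excluded).
Total: 7 + 7 + 6 + 5 + 6 = 31.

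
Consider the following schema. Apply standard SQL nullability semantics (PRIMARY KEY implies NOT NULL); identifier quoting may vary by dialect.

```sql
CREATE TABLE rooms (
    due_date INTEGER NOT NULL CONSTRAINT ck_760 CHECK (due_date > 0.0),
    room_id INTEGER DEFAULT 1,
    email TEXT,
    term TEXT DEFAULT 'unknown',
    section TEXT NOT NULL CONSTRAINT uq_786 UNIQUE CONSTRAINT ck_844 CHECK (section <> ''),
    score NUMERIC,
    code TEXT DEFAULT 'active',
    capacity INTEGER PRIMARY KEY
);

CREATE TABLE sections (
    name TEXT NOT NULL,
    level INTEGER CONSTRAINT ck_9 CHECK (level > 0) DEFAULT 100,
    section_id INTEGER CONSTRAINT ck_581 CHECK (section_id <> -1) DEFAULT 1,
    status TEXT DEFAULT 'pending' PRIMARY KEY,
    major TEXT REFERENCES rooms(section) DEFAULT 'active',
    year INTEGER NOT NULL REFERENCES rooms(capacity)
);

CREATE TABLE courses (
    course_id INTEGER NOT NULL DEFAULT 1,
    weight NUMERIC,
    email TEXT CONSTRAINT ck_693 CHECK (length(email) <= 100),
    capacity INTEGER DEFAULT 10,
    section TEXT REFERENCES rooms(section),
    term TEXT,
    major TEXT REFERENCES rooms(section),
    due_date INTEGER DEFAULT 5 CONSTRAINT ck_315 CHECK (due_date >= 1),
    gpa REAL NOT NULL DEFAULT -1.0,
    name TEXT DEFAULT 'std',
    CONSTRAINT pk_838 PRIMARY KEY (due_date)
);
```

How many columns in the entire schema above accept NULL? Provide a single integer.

15

rooms: 5 nullable (room_id, email, term, score, code — PK (capacity) and explicit NOT NULL columns excluded).
sections: 3 nullable (level, section_id, major — PK (status) and explicit NOT NULL columns excluded).
courses: 7 nullable (weight, email, capacity, section, term, major, name — PK (due_date) and explicit NOT NULL columns excluded).
Total: 5 + 3 + 7 = 15.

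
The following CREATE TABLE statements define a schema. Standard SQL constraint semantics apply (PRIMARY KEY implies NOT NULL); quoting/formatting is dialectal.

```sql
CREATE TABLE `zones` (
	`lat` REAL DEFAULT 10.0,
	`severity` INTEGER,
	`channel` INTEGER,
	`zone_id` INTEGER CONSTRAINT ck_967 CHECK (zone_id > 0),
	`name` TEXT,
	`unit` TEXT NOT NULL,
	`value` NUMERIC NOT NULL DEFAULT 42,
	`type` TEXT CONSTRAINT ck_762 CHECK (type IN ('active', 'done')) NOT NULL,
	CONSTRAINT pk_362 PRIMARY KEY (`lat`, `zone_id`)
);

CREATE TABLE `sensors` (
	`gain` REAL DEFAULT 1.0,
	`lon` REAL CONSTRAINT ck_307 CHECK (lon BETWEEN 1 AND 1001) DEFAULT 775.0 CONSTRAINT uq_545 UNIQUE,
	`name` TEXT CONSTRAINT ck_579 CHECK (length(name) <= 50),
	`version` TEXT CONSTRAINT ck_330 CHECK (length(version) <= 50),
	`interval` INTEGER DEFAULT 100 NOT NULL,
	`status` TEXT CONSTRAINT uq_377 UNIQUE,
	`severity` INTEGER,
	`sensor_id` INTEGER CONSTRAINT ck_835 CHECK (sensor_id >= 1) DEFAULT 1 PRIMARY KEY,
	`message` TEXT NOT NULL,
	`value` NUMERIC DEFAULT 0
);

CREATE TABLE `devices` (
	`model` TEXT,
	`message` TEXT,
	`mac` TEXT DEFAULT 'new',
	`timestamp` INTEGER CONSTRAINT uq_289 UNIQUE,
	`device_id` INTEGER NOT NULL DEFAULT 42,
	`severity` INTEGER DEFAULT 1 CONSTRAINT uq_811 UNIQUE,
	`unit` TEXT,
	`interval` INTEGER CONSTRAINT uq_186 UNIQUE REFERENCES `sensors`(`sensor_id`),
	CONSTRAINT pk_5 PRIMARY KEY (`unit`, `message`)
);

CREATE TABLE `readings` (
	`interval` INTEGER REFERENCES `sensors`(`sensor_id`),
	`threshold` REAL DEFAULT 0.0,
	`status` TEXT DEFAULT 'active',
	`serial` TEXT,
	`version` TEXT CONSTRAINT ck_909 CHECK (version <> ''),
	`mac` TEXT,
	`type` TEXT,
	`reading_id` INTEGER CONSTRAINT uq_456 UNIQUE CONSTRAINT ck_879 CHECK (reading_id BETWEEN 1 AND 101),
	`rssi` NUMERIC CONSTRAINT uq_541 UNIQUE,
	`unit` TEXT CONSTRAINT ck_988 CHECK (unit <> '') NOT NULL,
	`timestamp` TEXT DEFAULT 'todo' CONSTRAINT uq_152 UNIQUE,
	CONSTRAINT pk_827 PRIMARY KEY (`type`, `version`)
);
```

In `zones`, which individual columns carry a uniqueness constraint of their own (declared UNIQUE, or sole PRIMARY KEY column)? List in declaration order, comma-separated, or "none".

none

- lat: part of a composite PRIMARY KEY — only the tuple is unique, not this column on its own.
- severity: no UNIQUE or single-column PK constraint.
- channel: no UNIQUE or single-column PK constraint.
- zone_id: part of a composite PRIMARY KEY — only the tuple is unique, not this column on its own.
- name: no UNIQUE or single-column PK constraint.
- unit: no UNIQUE or single-column PK constraint.
- value: no UNIQUE or single-column PK constraint.
- type: no UNIQUE or single-column PK constraint.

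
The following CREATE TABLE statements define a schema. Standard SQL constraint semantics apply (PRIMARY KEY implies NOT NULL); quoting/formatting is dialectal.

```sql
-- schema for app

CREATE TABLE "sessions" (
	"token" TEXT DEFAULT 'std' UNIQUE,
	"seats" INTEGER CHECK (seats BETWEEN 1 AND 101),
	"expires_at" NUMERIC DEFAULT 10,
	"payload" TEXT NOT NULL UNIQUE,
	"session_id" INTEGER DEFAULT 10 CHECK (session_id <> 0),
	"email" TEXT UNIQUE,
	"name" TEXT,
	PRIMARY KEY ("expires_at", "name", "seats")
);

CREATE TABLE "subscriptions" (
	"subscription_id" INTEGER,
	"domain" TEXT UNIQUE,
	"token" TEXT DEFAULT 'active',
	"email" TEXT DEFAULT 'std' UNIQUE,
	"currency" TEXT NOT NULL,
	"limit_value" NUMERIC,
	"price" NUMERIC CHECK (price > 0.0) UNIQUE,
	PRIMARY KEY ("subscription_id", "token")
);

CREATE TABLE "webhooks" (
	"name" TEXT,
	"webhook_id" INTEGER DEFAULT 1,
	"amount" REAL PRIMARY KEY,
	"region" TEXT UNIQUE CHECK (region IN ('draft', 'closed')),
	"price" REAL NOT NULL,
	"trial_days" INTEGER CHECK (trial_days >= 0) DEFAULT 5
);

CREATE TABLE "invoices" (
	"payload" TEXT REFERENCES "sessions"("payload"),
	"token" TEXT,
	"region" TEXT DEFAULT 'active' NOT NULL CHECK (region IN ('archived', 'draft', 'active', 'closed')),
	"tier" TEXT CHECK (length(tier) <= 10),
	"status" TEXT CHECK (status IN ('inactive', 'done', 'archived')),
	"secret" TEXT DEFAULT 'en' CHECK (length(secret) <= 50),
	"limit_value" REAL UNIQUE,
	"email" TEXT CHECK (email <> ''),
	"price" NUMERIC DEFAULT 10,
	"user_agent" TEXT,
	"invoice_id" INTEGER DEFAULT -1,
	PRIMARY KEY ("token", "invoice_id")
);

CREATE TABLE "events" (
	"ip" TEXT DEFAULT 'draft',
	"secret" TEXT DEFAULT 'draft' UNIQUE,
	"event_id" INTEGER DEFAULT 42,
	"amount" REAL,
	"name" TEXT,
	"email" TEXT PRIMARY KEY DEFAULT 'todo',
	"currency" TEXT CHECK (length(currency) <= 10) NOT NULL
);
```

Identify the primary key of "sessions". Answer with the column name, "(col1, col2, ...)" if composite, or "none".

(expires_at, name, seats)

A table-level PRIMARY KEY clause names 3 columns: expires_at, name, seats.
This is a composite key — the combination is unique, not each column individually.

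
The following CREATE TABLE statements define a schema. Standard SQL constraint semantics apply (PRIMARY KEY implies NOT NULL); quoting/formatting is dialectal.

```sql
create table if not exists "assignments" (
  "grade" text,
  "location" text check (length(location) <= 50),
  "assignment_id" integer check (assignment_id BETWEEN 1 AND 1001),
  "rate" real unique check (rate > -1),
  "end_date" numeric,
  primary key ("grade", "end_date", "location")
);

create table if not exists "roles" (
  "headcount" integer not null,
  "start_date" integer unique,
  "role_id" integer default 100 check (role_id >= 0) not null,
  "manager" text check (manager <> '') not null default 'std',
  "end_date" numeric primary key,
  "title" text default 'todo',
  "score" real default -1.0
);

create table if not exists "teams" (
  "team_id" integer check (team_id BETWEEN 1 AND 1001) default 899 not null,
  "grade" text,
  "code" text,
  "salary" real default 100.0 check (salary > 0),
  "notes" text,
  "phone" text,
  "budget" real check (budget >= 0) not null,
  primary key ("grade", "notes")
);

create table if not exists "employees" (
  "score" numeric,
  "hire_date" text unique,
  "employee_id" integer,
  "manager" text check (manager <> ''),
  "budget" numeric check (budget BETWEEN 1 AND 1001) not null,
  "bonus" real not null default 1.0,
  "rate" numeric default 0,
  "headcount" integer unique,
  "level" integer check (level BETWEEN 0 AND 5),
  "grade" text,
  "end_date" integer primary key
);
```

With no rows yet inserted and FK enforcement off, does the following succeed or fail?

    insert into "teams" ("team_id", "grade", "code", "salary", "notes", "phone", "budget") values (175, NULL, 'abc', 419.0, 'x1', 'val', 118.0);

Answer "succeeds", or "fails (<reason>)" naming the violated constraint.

fails (NOT NULL on grade)

grade is explicitly set to NULL, but grade is part of the PRIMARY KEY (implied NOT NULL).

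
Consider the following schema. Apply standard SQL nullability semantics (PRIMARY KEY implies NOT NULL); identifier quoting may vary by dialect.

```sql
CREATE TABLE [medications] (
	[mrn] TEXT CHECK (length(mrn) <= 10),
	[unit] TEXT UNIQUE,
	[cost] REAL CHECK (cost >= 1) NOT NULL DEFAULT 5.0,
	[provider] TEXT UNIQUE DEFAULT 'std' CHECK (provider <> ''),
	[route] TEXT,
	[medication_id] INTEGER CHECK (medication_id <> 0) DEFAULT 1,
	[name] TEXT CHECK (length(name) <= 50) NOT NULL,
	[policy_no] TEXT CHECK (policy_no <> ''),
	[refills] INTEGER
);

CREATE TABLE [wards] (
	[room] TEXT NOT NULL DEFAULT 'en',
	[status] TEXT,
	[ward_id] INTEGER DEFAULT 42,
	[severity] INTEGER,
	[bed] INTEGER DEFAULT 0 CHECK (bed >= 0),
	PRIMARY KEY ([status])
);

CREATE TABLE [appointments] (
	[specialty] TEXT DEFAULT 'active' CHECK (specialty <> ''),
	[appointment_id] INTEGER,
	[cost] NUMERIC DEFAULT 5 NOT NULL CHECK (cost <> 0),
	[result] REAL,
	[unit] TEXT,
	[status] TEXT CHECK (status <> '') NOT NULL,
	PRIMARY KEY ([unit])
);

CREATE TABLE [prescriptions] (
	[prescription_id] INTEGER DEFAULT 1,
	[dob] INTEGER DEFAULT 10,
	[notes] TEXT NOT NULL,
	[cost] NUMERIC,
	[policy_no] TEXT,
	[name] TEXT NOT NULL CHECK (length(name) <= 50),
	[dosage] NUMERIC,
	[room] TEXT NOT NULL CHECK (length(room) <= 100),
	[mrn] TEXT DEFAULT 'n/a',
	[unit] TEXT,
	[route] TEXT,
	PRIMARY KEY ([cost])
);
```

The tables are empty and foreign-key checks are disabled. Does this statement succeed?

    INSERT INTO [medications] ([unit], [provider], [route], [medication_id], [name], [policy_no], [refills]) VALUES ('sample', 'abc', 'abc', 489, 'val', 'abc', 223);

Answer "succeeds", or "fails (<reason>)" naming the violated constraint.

succeeds

NOT NULL columns: cost defaults to 5.0; name is supplied.
CHECK constraints: 'abc' satisfies (provider <> ''); 489 satisfies (medication_id <> 0); 'val' satisfies (length(name) <= 50); 'abc' satisfies (policy_no <> '').
No constraint is violated.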